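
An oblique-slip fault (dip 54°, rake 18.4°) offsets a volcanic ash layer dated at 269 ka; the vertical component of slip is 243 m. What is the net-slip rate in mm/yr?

3.54 mm/yr

dip-slip = throw / sin(dip) = 243 / sin(54°) = 300.4 m
net slip = dip-slip / sin(rake) = 300.4 / sin(18.4°) = 951.6 m
rate = 951.6 m / 269 ka = 0.00354 m/yr = 3.54 mm/yr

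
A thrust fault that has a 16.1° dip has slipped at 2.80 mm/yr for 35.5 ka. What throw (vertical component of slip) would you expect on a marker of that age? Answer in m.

27.6 m

dip-slip = rate × time = 2.80 mm/yr × 35.5 ka = 99.40 m
throw = dip-slip × sin(dip) = 99.40 × sin(16.1°) = 27.6 m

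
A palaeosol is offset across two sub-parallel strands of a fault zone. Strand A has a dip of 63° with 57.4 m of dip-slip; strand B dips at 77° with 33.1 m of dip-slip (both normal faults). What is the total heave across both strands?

33.5 m

heave_A = 57.4 × cos(63°) = 26.06 m
heave_B = 33.1 × cos(77°) = 7.446 m
total = 26.06 + 7.446 = 33.5 m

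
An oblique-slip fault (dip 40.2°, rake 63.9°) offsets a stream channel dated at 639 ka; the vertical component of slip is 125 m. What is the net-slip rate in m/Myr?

337 m/Myr

dip-slip = throw / sin(dip) = 125 / sin(40.2°) = 193.7 m
net slip = dip-slip / sin(rake) = 193.7 / sin(63.9°) = 215.7 m
rate = 215.7 m / 639 ka = 0.000337 m/yr = 337 m/Myr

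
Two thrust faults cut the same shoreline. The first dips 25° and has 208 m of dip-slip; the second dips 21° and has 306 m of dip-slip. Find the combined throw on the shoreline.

throw_A = 208 × sin(25°) = 87.90 m
throw_B = 306 × sin(21°) = 109.7 m
total = 87.90 + 109.7 = 198 m

198 m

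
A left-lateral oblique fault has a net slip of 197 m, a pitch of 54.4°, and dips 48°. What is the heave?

107 m

dip-slip = net slip × sin(rake) = 197 m × sin(54.4°) = 160.2 m
heave = dip-slip × cos(dip) = 160.2 × cos(48°) = 107 m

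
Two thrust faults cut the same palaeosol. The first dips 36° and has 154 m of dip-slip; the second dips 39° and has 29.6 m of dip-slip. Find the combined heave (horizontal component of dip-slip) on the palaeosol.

148 m

heave_A = 154 × cos(36°) = 124.6 m
heave_B = 29.6 × cos(39°) = 23 m
total = 124.6 + 23 = 148 m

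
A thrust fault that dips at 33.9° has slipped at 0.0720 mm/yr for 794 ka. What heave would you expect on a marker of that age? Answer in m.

dip-slip = rate × time = 0.0720 mm/yr × 794 ka = 57.17 m
heave = dip-slip × cos(dip) = 57.17 × cos(33.9°) = 47.5 m

47.5 m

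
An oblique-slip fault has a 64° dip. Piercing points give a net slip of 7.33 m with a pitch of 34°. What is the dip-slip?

dip-slip = net slip × sin(rake) = 7.33 m × sin(34°) = 4.10 m

4.10 m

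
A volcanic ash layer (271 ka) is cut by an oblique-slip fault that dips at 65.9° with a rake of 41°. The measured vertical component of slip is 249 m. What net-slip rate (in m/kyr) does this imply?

1.53 m/kyr

dip-slip = throw / sin(dip) = 249 / sin(65.9°) = 272.8 m
net slip = dip-slip / sin(rake) = 272.8 / sin(41°) = 415.8 m
rate = 415.8 m / 271 ka = 0.00153 m/yr = 1.53 m/kyr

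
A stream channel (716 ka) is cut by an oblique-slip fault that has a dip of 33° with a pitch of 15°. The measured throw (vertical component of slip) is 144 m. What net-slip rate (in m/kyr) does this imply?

dip-slip = throw / sin(dip) = 144 / sin(33°) = 264.4 m
net slip = dip-slip / sin(rake) = 264.4 / sin(15°) = 1022 m
rate = 1022 m / 716 ka = 0.00143 m/yr = 1.43 m/kyr

1.43 m/kyr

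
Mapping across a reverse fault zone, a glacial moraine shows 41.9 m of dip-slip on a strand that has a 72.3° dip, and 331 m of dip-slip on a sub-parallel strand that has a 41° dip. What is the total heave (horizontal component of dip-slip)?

heave_A = 41.9 × cos(72.3°) = 12.74 m
heave_B = 331 × cos(41°) = 249.8 m
total = 12.74 + 249.8 = 263 m

263 m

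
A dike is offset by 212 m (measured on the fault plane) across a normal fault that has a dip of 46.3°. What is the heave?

146 m

heave = dip-slip × cos(dip) = 212 m × cos(46.3°) = 146 m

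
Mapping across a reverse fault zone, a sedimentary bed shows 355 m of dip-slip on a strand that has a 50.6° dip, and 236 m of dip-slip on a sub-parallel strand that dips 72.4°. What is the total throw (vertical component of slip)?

throw_A = 355 × sin(50.6°) = 274.3 m
throw_B = 236 × sin(72.4°) = 225 m
total = 274.3 + 225 = 499 m

499 m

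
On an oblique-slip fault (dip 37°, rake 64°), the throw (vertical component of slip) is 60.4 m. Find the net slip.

112 m

dip-slip = throw / sin(dip) = 60.4 / sin(37°) = 100.4 m
net slip = dip-slip / sin(rake) = 100.4 / sin(64°) = 112 m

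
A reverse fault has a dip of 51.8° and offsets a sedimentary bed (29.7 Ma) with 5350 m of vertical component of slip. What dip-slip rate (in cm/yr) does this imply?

dip-slip = throw / sin(dip) = 5350 m / sin(51.8°) = 6808 m
rate = 6808 m / 29.7 Ma = 0.000229 m/yr = 0.0229 cm/yr

0.0229 cm/yr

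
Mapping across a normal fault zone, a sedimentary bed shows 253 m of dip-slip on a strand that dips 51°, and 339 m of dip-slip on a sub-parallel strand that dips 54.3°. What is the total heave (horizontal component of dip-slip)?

heave_A = 253 × cos(51°) = 159.2 m
heave_B = 339 × cos(54.3°) = 197.8 m
total = 159.2 + 197.8 = 357 m

357 m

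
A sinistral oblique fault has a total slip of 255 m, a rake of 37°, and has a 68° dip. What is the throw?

dip-slip = net slip × sin(rake) = 255 m × sin(37°) = 153.5 m
throw = dip-slip × sin(dip) = 153.5 × sin(68°) = 142 m

142 m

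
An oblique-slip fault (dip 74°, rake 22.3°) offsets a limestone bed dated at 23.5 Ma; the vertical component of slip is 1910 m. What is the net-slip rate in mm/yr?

dip-slip = throw / sin(dip) = 1910 / sin(74°) = 1987 m
net slip = dip-slip / sin(rake) = 1987 / sin(22.3°) = 5236 m
rate = 5236 m / 23.5 Ma = 0.000223 m/yr = 0.223 mm/yr

0.223 mm/yr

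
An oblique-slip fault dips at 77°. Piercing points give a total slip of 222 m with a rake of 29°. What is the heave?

24.2 m

dip-slip = net slip × sin(rake) = 222 m × sin(29°) = 107.6 m
heave = dip-slip × cos(dip) = 107.6 × cos(77°) = 24.2 m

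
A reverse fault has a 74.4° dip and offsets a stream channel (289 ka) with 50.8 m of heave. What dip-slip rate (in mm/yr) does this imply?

dip-slip = heave / cos(dip) = 50.8 m / cos(74.4°) = 188.9 m
rate = 188.9 m / 289 ka = 0.000654 m/yr = 0.654 mm/yr

0.654 mm/yr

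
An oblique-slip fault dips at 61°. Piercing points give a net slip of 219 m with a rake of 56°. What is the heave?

88 m

dip-slip = net slip × sin(rake) = 219 m × sin(56°) = 181.6 m
heave = dip-slip × cos(dip) = 181.6 × cos(61°) = 88 m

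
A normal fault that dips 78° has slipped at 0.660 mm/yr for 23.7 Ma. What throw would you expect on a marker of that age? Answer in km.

dip-slip = rate × time = 0.660 mm/yr × 23.7 Ma = 15640 m
throw = dip-slip × sin(dip) = 15640 × sin(78°) = 15300 m = 15.3 km

15.3 km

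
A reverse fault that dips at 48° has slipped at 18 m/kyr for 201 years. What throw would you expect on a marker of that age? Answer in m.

dip-slip = rate × time = 18 m/kyr × 201 years = 3.618 m
throw = dip-slip × sin(dip) = 3.618 × sin(48°) = 2.69 m

2.69 m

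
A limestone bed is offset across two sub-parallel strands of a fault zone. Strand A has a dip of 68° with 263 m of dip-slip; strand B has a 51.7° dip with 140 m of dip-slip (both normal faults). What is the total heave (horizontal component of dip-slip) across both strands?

heave_A = 263 × cos(68°) = 98.52 m
heave_B = 140 × cos(51.7°) = 86.77 m
total = 98.52 + 86.77 = 185 m

185 m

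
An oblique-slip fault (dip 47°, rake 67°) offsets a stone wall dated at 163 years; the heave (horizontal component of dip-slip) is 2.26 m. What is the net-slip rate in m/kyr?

dip-slip = heave / cos(dip) = 2.26 / cos(47°) = 3.314 m
net slip = dip-slip / sin(rake) = 3.314 / sin(67°) = 3.600 m
rate = 3.600 m / 163 years = 0.0221 m/yr = 22.1 m/kyr

22.1 m/kyr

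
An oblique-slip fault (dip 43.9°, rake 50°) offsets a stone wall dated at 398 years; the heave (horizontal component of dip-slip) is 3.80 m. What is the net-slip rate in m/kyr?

17.3 m/kyr

dip-slip = heave / cos(dip) = 3.80 / cos(43.9°) = 5.274 m
net slip = dip-slip / sin(rake) = 5.274 / sin(50°) = 6.884 m
rate = 6.884 m / 398 years = 0.0173 m/yr = 17.3 m/kyr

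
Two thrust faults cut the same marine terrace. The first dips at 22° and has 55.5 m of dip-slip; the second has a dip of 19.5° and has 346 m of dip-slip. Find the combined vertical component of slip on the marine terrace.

throw_A = 55.5 × sin(22°) = 20.79 m
throw_B = 346 × sin(19.5°) = 115.5 m
total = 20.79 + 115.5 = 136 m

136 m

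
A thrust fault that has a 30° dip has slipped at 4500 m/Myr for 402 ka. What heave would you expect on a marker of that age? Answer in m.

1570 m

dip-slip = rate × time = 4500 m/Myr × 402 ka = 1809 m
heave = dip-slip × cos(dip) = 1809 × cos(30°) = 1570 m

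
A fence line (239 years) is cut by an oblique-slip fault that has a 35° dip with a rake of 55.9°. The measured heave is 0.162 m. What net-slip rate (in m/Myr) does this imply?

dip-slip = heave / cos(dip) = 0.162 / cos(35°) = 0.1978 m
net slip = dip-slip / sin(rake) = 0.1978 / sin(55.9°) = 0.2388 m
rate = 0.2388 m / 239 years = 0.000999 m/yr = 999 m/Myr

999 m/Myr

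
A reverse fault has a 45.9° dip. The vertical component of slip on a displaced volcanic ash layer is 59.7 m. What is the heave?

57.9 m

heave = throw / tan(dip) = 59.7 / tan(45.9°) = 57.9 m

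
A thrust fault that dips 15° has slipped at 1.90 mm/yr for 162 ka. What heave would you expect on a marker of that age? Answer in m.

297 m

dip-slip = rate × time = 1.90 mm/yr × 162 ka = 307.8 m
heave = dip-slip × cos(dip) = 307.8 × cos(15°) = 297 m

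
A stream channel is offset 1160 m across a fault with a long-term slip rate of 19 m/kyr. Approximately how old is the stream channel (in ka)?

61.1 ka

age = offset / rate = 1160 m / (19 m/kyr) = 61100 yr = 61.1 ka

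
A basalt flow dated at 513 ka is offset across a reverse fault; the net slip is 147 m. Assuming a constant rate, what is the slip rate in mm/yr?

0.287 mm/yr

rate = 147 m / 513 ka = 0.000287 m/yr = 0.287 mm/yr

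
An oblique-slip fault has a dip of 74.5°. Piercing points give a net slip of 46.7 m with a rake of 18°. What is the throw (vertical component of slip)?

dip-slip = net slip × sin(rake) = 46.7 m × sin(18°) = 14.43 m
throw = dip-slip × sin(dip) = 14.43 × sin(74.5°) = 13.9 m

13.9 m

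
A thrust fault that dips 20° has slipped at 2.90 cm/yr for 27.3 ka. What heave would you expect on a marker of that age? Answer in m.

744 m

dip-slip = rate × time = 2.90 cm/yr × 27.3 ka = 791.7 m
heave = dip-slip × cos(dip) = 791.7 × cos(20°) = 744 m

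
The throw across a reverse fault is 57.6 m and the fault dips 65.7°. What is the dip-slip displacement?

dip-slip = throw / sin(dip) = 57.6 / sin(65.7°) = 63.2 m

63.2 m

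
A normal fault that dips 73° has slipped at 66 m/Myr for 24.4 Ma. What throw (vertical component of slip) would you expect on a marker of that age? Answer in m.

1540 m

dip-slip = rate × time = 66 m/Myr × 24.4 Ma = 1610 m
throw = dip-slip × sin(dip) = 1610 × sin(73°) = 1540 m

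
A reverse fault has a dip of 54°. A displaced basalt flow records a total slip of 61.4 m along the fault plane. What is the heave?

36.1 m

heave = dip-slip × cos(dip) = 61.4 m × cos(54°) = 36.1 m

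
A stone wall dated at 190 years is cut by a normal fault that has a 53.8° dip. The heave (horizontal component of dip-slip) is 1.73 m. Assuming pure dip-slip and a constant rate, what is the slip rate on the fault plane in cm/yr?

dip-slip = heave / cos(dip) = 1.73 m / cos(53.8°) = 2.929 m
rate = 2.929 m / 190 years = 0.0154 m/yr = 1.54 cm/yr

1.54 cm/yr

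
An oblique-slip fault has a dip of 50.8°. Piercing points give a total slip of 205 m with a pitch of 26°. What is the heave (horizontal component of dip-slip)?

56.8 m

dip-slip = net slip × sin(rake) = 205 m × sin(26°) = 89.87 m
heave = dip-slip × cos(dip) = 89.87 × cos(50.8°) = 56.8 m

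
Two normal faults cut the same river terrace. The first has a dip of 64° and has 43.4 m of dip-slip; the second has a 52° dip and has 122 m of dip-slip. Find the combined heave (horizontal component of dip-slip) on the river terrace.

94.1 m

heave_A = 43.4 × cos(64°) = 19.03 m
heave_B = 122 × cos(52°) = 75.11 m
total = 19.03 + 75.11 = 94.1 m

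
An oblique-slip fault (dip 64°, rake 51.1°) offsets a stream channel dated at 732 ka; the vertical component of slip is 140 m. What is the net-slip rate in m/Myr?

dip-slip = throw / sin(dip) = 140 / sin(64°) = 155.8 m
net slip = dip-slip / sin(rake) = 155.8 / sin(51.1°) = 200.1 m
rate = 200.1 m / 732 ka = 0.000273 m/yr = 273 m/Myr

273 m/Myr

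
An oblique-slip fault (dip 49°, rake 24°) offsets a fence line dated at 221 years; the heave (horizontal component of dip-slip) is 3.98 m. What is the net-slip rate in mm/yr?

67.5 mm/yr

dip-slip = heave / cos(dip) = 3.98 / cos(49°) = 6.067 m
net slip = dip-slip / sin(rake) = 6.067 / sin(24°) = 14.92 m
rate = 14.92 m / 221 years = 0.0675 m/yr = 67.5 mm/yr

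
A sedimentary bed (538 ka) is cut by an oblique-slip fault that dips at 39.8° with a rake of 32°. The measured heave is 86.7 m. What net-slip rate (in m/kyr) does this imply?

dip-slip = heave / cos(dip) = 86.7 / cos(39.8°) = 112.8 m
net slip = dip-slip / sin(rake) = 112.8 / sin(32°) = 213 m
rate = 213 m / 538 ka = 0.000396 m/yr = 0.396 m/kyr

0.396 m/kyr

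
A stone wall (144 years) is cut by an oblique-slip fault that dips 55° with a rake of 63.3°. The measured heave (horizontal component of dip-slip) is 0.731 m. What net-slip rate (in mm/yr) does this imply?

9.91 mm/yr

dip-slip = heave / cos(dip) = 0.731 / cos(55°) = 1.274 m
net slip = dip-slip / sin(rake) = 1.274 / sin(63.3°) = 1.427 m
rate = 1.427 m / 144 years = 0.00991 m/yr = 9.91 mm/yr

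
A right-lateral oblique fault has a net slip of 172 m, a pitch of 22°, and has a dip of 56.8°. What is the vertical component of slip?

dip-slip = net slip × sin(rake) = 172 m × sin(22°) = 64.43 m
throw = dip-slip × sin(dip) = 64.43 × sin(56.8°) = 53.9 m

53.9 m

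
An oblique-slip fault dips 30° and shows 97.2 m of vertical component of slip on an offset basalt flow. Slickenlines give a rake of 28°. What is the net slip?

414 m

dip-slip = throw / sin(dip) = 97.2 / sin(30°) = 194.4 m
net slip = dip-slip / sin(rake) = 194.4 / sin(28°) = 414 m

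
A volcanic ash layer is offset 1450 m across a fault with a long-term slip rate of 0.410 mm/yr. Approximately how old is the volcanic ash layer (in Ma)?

age = offset / rate = 1450 m / (0.410 mm/yr) = 3.54e+06 yr = 3.54 Ma

3.54 Ma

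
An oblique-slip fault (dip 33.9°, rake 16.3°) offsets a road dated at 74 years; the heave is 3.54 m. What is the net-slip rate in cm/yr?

20.5 cm/yr

dip-slip = heave / cos(dip) = 3.54 / cos(33.9°) = 4.265 m
net slip = dip-slip / sin(rake) = 4.265 / sin(16.3°) = 15.20 m
rate = 15.20 m / 74 years = 0.205 m/yr = 20.5 cm/yr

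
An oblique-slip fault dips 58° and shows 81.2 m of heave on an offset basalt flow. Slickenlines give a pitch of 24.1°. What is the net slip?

dip-slip = heave / cos(dip) = 81.2 / cos(58°) = 153.2 m
net slip = dip-slip / sin(rake) = 153.2 / sin(24.1°) = 375 m

375 m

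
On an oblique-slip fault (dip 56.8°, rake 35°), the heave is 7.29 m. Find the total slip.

dip-slip = heave / cos(dip) = 7.29 / cos(56.8°) = 13.31 m
net slip = dip-slip / sin(rake) = 13.31 / sin(35°) = 23.2 m

23.2 m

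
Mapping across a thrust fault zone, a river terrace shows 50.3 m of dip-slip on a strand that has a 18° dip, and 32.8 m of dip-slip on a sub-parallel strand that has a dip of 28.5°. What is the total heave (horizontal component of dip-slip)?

76.7 m

heave_A = 50.3 × cos(18°) = 47.84 m
heave_B = 32.8 × cos(28.5°) = 28.83 m
total = 47.84 + 28.83 = 76.7 m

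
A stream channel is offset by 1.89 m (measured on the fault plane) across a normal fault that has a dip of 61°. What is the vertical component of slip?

1.65 m

throw = dip-slip × sin(dip) = 1.89 m × sin(61°) = 1.65 m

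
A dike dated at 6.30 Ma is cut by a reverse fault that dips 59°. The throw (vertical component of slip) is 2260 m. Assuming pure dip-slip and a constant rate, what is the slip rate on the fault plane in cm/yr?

0.0419 cm/yr

dip-slip = throw / sin(dip) = 2260 m / sin(59°) = 2637 m
rate = 2637 m / 6.30 Ma = 0.000419 m/yr = 0.0419 cm/yr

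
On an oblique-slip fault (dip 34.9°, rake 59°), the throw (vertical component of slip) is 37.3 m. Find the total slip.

dip-slip = throw / sin(dip) = 37.3 / sin(34.9°) = 65.19 m
net slip = dip-slip / sin(rake) = 65.19 / sin(59°) = 76.1 m

76.1 m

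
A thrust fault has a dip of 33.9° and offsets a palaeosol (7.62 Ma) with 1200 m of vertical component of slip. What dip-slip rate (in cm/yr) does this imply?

dip-slip = throw / sin(dip) = 1200 m / sin(33.9°) = 2152 m
rate = 2152 m / 7.62 Ma = 0.000282 m/yr = 0.0282 cm/yr

0.0282 cm/yr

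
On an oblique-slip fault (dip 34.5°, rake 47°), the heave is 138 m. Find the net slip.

dip-slip = heave / cos(dip) = 138 / cos(34.5°) = 167.5 m
net slip = dip-slip / sin(rake) = 167.5 / sin(47°) = 229 m

229 m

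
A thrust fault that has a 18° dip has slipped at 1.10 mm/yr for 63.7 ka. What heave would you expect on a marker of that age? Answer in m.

66.6 m

dip-slip = rate × time = 1.10 mm/yr × 63.7 ka = 70.07 m
heave = dip-slip × cos(dip) = 70.07 × cos(18°) = 66.6 m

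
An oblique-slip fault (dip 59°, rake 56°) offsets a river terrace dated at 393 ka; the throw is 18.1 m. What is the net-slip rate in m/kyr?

0.0648 m/kyr

dip-slip = throw / sin(dip) = 18.1 / sin(59°) = 21.12 m
net slip = dip-slip / sin(rake) = 21.12 / sin(56°) = 25.47 m
rate = 25.47 m / 393 ka = 0.0000648 m/yr = 0.0648 m/kyr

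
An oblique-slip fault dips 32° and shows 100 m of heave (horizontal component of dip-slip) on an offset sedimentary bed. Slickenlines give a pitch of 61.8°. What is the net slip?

dip-slip = heave / cos(dip) = 100 / cos(32°) = 117.9 m
net slip = dip-slip / sin(rake) = 117.9 / sin(61.8°) = 134 m

134 m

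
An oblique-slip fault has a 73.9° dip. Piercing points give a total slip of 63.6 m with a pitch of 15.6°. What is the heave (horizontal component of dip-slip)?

4.74 m

dip-slip = net slip × sin(rake) = 63.6 m × sin(15.6°) = 17.10 m
heave = dip-slip × cos(dip) = 17.10 × cos(73.9°) = 4.74 m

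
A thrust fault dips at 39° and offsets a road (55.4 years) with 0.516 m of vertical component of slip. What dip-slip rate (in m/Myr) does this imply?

dip-slip = throw / sin(dip) = 0.516 m / sin(39°) = 0.8199 m
rate = 0.8199 m / 55.4 years = 0.0148 m/yr = 14800 m/Myr

14800 m/Myr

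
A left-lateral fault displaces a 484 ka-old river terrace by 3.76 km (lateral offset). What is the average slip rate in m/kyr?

7.77 m/kyr

rate = 3.76 km / 484 ka = 0.00777 m/yr = 7.77 m/kyr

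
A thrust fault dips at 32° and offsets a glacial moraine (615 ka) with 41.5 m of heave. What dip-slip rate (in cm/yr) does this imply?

0.00796 cm/yr

dip-slip = heave / cos(dip) = 41.5 m / cos(32°) = 48.94 m
rate = 48.94 m / 615 ka = 0.0000796 m/yr = 0.00796 cm/yr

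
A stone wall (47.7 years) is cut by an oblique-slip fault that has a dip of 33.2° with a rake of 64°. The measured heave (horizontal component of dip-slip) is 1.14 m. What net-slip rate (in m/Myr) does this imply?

31800 m/Myr

dip-slip = heave / cos(dip) = 1.14 / cos(33.2°) = 1.362 m
net slip = dip-slip / sin(rake) = 1.362 / sin(64°) = 1.516 m
rate = 1.516 m / 47.7 years = 0.0318 m/yr = 31800 m/Myr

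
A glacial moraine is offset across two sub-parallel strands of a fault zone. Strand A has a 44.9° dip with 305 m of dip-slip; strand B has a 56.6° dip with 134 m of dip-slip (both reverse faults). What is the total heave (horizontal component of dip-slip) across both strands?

290 m

heave_A = 305 × cos(44.9°) = 216 m
heave_B = 134 × cos(56.6°) = 73.76 m
total = 216 + 73.76 = 290 m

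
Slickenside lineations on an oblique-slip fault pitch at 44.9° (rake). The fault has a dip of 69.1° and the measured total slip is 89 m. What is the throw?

dip-slip = net slip × sin(rake) = 89 m × sin(44.9°) = 62.82 m
throw = dip-slip × sin(dip) = 62.82 × sin(69.1°) = 58.7 m

58.7 m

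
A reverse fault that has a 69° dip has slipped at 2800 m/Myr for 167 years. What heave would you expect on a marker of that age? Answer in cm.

16.8 cm

dip-slip = rate × time = 2800 m/Myr × 167 years = 0.4676 m
heave = dip-slip × cos(dip) = 0.4676 × cos(69°) = 0.168 m = 16.8 cm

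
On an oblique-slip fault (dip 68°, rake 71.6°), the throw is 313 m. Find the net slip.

dip-slip = throw / sin(dip) = 313 / sin(68°) = 337.6 m
net slip = dip-slip / sin(rake) = 337.6 / sin(71.6°) = 356 m

356 m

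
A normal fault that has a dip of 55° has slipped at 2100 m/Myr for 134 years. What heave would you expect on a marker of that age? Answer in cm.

16.1 cm

dip-slip = rate × time = 2100 m/Myr × 134 years = 0.2814 m
heave = dip-slip × cos(dip) = 0.2814 × cos(55°) = 0.161 m = 16.1 cm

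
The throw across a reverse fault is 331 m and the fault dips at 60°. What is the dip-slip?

382 m

dip-slip = throw / sin(dip) = 331 / sin(60°) = 382 m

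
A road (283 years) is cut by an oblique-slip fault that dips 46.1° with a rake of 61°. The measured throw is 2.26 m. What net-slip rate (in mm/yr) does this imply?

12.7 mm/yr

dip-slip = throw / sin(dip) = 2.26 / sin(46.1°) = 3.136 m
net slip = dip-slip / sin(rake) = 3.136 / sin(61°) = 3.586 m
rate = 3.586 m / 283 years = 0.0127 m/yr = 12.7 mm/yr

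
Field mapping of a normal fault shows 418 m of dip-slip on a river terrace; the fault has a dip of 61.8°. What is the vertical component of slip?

368 m

throw = dip-slip × sin(dip) = 418 m × sin(61.8°) = 368 m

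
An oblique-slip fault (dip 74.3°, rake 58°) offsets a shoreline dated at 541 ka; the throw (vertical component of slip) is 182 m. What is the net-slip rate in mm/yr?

dip-slip = throw / sin(dip) = 182 / sin(74.3°) = 189.1 m
net slip = dip-slip / sin(rake) = 189.1 / sin(58°) = 222.9 m
rate = 222.9 m / 541 ka = 0.000412 m/yr = 0.412 mm/yr

0.412 mm/yr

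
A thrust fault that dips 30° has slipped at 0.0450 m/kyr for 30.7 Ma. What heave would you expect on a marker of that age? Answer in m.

dip-slip = rate × time = 0.0450 m/kyr × 30.7 Ma = 1381 m
heave = dip-slip × cos(dip) = 1381 × cos(30°) = 1200 m

1200 m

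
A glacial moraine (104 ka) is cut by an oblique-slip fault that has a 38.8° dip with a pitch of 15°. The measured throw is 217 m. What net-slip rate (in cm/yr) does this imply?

1.29 cm/yr

dip-slip = throw / sin(dip) = 217 / sin(38.8°) = 346.3 m
net slip = dip-slip / sin(rake) = 346.3 / sin(15°) = 1338 m
rate = 1338 m / 104 ka = 0.0129 m/yr = 1.29 cm/yr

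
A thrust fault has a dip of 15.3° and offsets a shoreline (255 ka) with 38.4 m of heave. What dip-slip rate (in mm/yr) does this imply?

dip-slip = heave / cos(dip) = 38.4 m / cos(15.3°) = 39.81 m
rate = 39.81 m / 255 ka = 0.000156 m/yr = 0.156 mm/yr

0.156 mm/yr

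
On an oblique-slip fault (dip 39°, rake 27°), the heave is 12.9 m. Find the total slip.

dip-slip = heave / cos(dip) = 12.9 / cos(39°) = 16.60 m
net slip = dip-slip / sin(rake) = 16.60 / sin(27°) = 36.6 m

36.6 m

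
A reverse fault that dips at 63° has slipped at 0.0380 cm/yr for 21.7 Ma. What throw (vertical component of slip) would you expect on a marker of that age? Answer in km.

7.35 km

dip-slip = rate × time = 0.0380 cm/yr × 21.7 Ma = 8246 m
throw = dip-slip × sin(dip) = 8246 × sin(63°) = 7350 m = 7.35 km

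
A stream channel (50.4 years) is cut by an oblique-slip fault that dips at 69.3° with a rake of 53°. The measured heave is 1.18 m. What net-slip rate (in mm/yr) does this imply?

dip-slip = heave / cos(dip) = 1.18 / cos(69.3°) = 3.338 m
net slip = dip-slip / sin(rake) = 3.338 / sin(53°) = 4.180 m
rate = 4.180 m / 50.4 years = 0.0829 m/yr = 82.9 mm/yr

82.9 mm/yr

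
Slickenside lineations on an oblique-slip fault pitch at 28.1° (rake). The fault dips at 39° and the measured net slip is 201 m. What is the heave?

dip-slip = net slip × sin(rake) = 201 m × sin(28.1°) = 94.67 m
heave = dip-slip × cos(dip) = 94.67 × cos(39°) = 73.6 m

73.6 m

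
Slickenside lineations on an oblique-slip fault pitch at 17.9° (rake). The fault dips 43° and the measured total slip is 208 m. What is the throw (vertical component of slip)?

dip-slip = net slip × sin(rake) = 208 m × sin(17.9°) = 63.93 m
throw = dip-slip × sin(dip) = 63.93 × sin(43°) = 43.6 m

43.6 m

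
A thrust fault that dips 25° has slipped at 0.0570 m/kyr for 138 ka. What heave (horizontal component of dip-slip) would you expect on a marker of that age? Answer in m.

dip-slip = rate × time = 0.0570 m/kyr × 138 ka = 7.866 m
heave = dip-slip × cos(dip) = 7.866 × cos(25°) = 7.13 m

7.13 m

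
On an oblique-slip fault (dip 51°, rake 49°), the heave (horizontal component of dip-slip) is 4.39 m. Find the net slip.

dip-slip = heave / cos(dip) = 4.39 / cos(51°) = 6.976 m
net slip = dip-slip / sin(rake) = 6.976 / sin(49°) = 9.24 m

9.24 m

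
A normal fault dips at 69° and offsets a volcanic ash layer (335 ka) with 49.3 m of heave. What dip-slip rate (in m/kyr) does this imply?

0.411 m/kyr

dip-slip = heave / cos(dip) = 49.3 m / cos(69°) = 137.6 m
rate = 137.6 m / 335 ka = 0.000411 m/yr = 0.411 m/kyr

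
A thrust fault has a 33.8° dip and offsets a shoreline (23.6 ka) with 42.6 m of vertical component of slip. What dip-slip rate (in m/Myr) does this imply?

dip-slip = throw / sin(dip) = 42.6 m / sin(33.8°) = 76.58 m
rate = 76.58 m / 23.6 ka = 0.00324 m/yr = 3240 m/Myr

3240 m/Myr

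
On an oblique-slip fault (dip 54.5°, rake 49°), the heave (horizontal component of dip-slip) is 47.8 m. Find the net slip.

109 m

dip-slip = heave / cos(dip) = 47.8 / cos(54.5°) = 82.31 m
net slip = dip-slip / sin(rake) = 82.31 / sin(49°) = 109 m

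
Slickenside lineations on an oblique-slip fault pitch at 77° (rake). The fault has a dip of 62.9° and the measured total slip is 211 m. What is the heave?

dip-slip = net slip × sin(rake) = 211 m × sin(77°) = 205.6 m
heave = dip-slip × cos(dip) = 205.6 × cos(62.9°) = 93.7 m

93.7 m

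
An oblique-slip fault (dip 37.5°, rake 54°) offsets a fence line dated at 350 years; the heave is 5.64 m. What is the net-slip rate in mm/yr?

25.1 mm/yr

dip-slip = heave / cos(dip) = 5.64 / cos(37.5°) = 7.109 m
net slip = dip-slip / sin(rake) = 7.109 / sin(54°) = 8.787 m
rate = 8.787 m / 350 years = 0.0251 m/yr = 25.1 mm/yr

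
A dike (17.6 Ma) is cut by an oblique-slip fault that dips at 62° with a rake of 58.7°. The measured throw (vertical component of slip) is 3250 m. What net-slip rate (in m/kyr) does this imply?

dip-slip = throw / sin(dip) = 3250 / sin(62°) = 3681 m
net slip = dip-slip / sin(rake) = 3681 / sin(58.7°) = 4308 m
rate = 4308 m / 17.6 Ma = 0.000245 m/yr = 0.245 m/kyr

0.245 m/kyr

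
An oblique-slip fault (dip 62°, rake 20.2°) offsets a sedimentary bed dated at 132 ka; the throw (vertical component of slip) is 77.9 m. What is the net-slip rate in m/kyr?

dip-slip = throw / sin(dip) = 77.9 / sin(62°) = 88.23 m
net slip = dip-slip / sin(rake) = 88.23 / sin(20.2°) = 255.5 m
rate = 255.5 m / 132 ka = 0.00194 m/yr = 1.94 m/kyr

1.94 m/kyr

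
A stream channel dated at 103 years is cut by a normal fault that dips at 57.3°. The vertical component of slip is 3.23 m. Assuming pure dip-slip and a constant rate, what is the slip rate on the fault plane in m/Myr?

dip-slip = throw / sin(dip) = 3.23 m / sin(57.3°) = 3.838 m
rate = 3.838 m / 103 years = 0.0373 m/yr = 37300 m/Myr

37300 m/Myr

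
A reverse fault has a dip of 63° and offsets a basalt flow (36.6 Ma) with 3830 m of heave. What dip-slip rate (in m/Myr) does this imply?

230 m/Myr

dip-slip = heave / cos(dip) = 3830 m / cos(63°) = 8436 m
rate = 8436 m / 36.6 Ma = 0.000230 m/yr = 230 m/Myr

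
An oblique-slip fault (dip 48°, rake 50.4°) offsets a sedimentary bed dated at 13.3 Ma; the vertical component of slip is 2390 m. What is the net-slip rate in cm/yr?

0.0314 cm/yr

dip-slip = throw / sin(dip) = 2390 / sin(48°) = 3216 m
net slip = dip-slip / sin(rake) = 3216 / sin(50.4°) = 4174 m
rate = 4174 m / 13.3 Ma = 0.000314 m/yr = 0.0314 cm/yr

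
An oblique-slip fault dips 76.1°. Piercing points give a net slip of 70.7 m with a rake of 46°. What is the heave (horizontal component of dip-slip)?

12.2 m

dip-slip = net slip × sin(rake) = 70.7 m × sin(46°) = 50.86 m
heave = dip-slip × cos(dip) = 50.86 × cos(76.1°) = 12.2 m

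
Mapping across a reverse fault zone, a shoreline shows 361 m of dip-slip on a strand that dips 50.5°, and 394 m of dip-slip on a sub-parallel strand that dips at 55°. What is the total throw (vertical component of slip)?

throw_A = 361 × sin(50.5°) = 278.6 m
throw_B = 394 × sin(55°) = 322.7 m
total = 278.6 + 322.7 = 601 m

601 m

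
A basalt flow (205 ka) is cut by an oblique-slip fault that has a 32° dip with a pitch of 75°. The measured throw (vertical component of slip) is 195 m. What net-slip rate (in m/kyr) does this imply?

1.86 m/kyr

dip-slip = throw / sin(dip) = 195 / sin(32°) = 368 m
net slip = dip-slip / sin(rake) = 368 / sin(75°) = 381 m
rate = 381 m / 205 ka = 0.00186 m/yr = 1.86 m/kyr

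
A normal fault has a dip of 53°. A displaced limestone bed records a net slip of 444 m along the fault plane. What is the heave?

heave = dip-slip × cos(dip) = 444 m × cos(53°) = 267 m

267 m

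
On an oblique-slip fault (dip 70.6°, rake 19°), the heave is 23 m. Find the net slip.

213 m

dip-slip = heave / cos(dip) = 23 / cos(70.6°) = 69.24 m
net slip = dip-slip / sin(rake) = 69.24 / sin(19°) = 213 m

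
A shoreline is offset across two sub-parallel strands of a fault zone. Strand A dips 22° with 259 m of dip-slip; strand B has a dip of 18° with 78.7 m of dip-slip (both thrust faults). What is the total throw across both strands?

121 m

throw_A = 259 × sin(22°) = 97.02 m
throw_B = 78.7 × sin(18°) = 24.32 m
total = 97.02 + 24.32 = 121 m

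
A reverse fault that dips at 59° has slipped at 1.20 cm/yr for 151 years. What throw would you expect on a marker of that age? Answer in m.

dip-slip = rate × time = 1.20 cm/yr × 151 years = 1.812 m
throw = dip-slip × sin(dip) = 1.812 × sin(59°) = 1.55 m

1.55 m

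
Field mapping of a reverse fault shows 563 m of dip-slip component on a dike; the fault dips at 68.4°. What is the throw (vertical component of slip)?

523 m

throw = dip-slip × sin(dip) = 563 m × sin(68.4°) = 523 m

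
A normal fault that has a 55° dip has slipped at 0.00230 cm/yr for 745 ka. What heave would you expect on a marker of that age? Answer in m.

dip-slip = rate × time = 0.00230 cm/yr × 745 ka = 17.14 m
heave = dip-slip × cos(dip) = 17.14 × cos(55°) = 9.83 m

9.83 m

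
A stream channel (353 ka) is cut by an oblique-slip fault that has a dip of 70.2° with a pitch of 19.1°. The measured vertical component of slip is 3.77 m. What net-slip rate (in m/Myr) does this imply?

34.7 m/Myr

dip-slip = throw / sin(dip) = 3.77 / sin(70.2°) = 4.007 m
net slip = dip-slip / sin(rake) = 4.007 / sin(19.1°) = 12.25 m
rate = 12.25 m / 353 ka = 0.0000347 m/yr = 34.7 m/Myr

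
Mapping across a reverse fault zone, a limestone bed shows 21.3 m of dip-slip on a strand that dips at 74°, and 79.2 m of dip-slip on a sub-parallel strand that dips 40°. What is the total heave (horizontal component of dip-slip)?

heave_A = 21.3 × cos(74°) = 5.871 m
heave_B = 79.2 × cos(40°) = 60.67 m
total = 5.871 + 60.67 = 66.5 m

66.5 m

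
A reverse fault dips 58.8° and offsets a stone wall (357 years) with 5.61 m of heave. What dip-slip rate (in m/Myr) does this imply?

dip-slip = heave / cos(dip) = 5.61 m / cos(58.8°) = 10.83 m
rate = 10.83 m / 357 years = 0.0303 m/yr = 30300 m/Myr

30300 m/Myr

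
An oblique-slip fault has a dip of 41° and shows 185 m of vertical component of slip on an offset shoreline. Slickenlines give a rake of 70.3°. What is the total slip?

300 m

dip-slip = throw / sin(dip) = 185 / sin(41°) = 282 m
net slip = dip-slip / sin(rake) = 282 / sin(70.3°) = 300 m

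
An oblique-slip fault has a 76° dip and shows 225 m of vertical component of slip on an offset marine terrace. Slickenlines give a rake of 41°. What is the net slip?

353 m

dip-slip = throw / sin(dip) = 225 / sin(76°) = 231.9 m
net slip = dip-slip / sin(rake) = 231.9 / sin(41°) = 353 m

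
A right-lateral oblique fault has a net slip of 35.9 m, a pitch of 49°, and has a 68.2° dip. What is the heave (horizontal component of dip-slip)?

dip-slip = net slip × sin(rake) = 35.9 m × sin(49°) = 27.09 m
heave = dip-slip × cos(dip) = 27.09 × cos(68.2°) = 10.1 m

10.1 m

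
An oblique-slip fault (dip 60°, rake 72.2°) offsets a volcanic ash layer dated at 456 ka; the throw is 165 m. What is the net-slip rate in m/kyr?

dip-slip = throw / sin(dip) = 165 / sin(60°) = 190.5 m
net slip = dip-slip / sin(rake) = 190.5 / sin(72.2°) = 200.1 m
rate = 200.1 m / 456 ka = 0.000439 m/yr = 0.439 m/kyr

0.439 m/kyr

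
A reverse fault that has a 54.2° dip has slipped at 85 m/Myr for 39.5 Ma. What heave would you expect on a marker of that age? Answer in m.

dip-slip = rate × time = 85 m/Myr × 39.5 Ma = 3358 m
heave = dip-slip × cos(dip) = 3358 × cos(54.2°) = 1960 m

1960 m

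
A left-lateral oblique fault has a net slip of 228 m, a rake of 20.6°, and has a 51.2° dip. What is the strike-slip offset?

strike-slip = net slip × cos(rake) = 228 m × cos(20.6°) = 213 m

213 m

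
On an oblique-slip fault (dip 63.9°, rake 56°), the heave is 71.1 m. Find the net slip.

195 m

dip-slip = heave / cos(dip) = 71.1 / cos(63.9°) = 161.6 m
net slip = dip-slip / sin(rake) = 161.6 / sin(56°) = 195 m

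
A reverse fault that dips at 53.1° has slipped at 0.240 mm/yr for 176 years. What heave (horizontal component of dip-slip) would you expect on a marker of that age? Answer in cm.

dip-slip = rate × time = 0.240 mm/yr × 176 years = 0.04224 m
heave = dip-slip × cos(dip) = 0.04224 × cos(53.1°) = 0.0254 m = 2.54 cm

2.54 cm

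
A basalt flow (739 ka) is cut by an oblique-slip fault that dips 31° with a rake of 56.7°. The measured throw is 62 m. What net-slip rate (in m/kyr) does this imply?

dip-slip = throw / sin(dip) = 62 / sin(31°) = 120.4 m
net slip = dip-slip / sin(rake) = 120.4 / sin(56.7°) = 144 m
rate = 144 m / 739 ka = 0.000195 m/yr = 0.195 m/kyr

0.195 m/kyr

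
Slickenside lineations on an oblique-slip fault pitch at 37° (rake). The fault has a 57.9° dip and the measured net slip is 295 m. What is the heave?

94.3 m

dip-slip = net slip × sin(rake) = 295 m × sin(37°) = 177.5 m
heave = dip-slip × cos(dip) = 177.5 × cos(57.9°) = 94.3 m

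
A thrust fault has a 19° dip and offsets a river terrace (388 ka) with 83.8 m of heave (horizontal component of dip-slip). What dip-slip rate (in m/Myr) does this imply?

228 m/Myr

dip-slip = heave / cos(dip) = 83.8 m / cos(19°) = 88.63 m
rate = 88.63 m / 388 ka = 0.000228 m/yr = 228 m/Myr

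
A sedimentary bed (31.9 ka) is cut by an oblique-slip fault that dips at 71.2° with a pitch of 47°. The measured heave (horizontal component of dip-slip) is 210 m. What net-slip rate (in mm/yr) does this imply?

dip-slip = heave / cos(dip) = 210 / cos(71.2°) = 651.6 m
net slip = dip-slip / sin(rake) = 651.6 / sin(47°) = 891 m
rate = 891 m / 31.9 ka = 0.0279 m/yr = 27.9 mm/yr

27.9 mm/yr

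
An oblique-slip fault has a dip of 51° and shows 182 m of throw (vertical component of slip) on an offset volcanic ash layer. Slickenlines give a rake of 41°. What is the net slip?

357 m

dip-slip = throw / sin(dip) = 182 / sin(51°) = 234.2 m
net slip = dip-slip / sin(rake) = 234.2 / sin(41°) = 357 m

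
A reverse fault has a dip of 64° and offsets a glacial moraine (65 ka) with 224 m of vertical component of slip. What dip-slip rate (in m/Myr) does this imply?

3830 m/Myr

dip-slip = throw / sin(dip) = 224 m / sin(64°) = 249.2 m
rate = 249.2 m / 65 ka = 0.00383 m/yr = 3830 m/Myr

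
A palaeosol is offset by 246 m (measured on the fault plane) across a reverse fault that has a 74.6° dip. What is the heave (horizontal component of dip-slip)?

heave = dip-slip × cos(dip) = 246 m × cos(74.6°) = 65.3 m

65.3 m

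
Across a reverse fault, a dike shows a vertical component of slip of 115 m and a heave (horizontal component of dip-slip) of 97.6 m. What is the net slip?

151 m

net slip = √(throw² + heave²) = √(115² + 97.6²) = 151 m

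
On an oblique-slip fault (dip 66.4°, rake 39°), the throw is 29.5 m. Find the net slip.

51.2 m

dip-slip = throw / sin(dip) = 29.5 / sin(66.4°) = 32.19 m
net slip = dip-slip / sin(rake) = 32.19 / sin(39°) = 51.2 m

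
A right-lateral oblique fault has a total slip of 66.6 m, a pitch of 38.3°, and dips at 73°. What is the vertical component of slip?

dip-slip = net slip × sin(rake) = 66.6 m × sin(38.3°) = 41.28 m
throw = dip-slip × sin(dip) = 41.28 × sin(73°) = 39.5 m

39.5 m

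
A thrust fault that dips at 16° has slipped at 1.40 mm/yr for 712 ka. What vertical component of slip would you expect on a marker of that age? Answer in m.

275 m

dip-slip = rate × time = 1.40 mm/yr × 712 ka = 996.8 m
throw = dip-slip × sin(dip) = 996.8 × sin(16°) = 275 m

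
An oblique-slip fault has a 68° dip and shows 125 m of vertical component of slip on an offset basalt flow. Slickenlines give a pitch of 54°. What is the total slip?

dip-slip = throw / sin(dip) = 125 / sin(68°) = 134.8 m
net slip = dip-slip / sin(rake) = 134.8 / sin(54°) = 167 m

167 m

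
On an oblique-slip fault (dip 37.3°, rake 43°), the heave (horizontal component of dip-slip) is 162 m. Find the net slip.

299 m

dip-slip = heave / cos(dip) = 162 / cos(37.3°) = 203.7 m
net slip = dip-slip / sin(rake) = 203.7 / sin(43°) = 299 m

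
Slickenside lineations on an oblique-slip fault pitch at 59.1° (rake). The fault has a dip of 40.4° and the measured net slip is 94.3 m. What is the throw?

52.4 m

dip-slip = net slip × sin(rake) = 94.3 m × sin(59.1°) = 80.92 m
throw = dip-slip × sin(dip) = 80.92 × sin(40.4°) = 52.4 m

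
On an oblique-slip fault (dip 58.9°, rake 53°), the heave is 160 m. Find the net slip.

388 m

dip-slip = heave / cos(dip) = 160 / cos(58.9°) = 309.8 m
net slip = dip-slip / sin(rake) = 309.8 / sin(53°) = 388 m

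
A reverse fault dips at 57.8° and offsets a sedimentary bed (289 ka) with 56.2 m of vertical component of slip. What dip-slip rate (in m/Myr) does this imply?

dip-slip = throw / sin(dip) = 56.2 m / sin(57.8°) = 66.42 m
rate = 66.42 m / 289 ka = 0.000230 m/yr = 230 m/Myr

230 m/Myr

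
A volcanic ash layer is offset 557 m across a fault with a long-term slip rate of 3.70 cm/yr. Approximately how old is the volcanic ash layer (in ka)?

15.1 ka

age = offset / rate = 557 m / (3.70 cm/yr) = 15100 yr = 15.1 ka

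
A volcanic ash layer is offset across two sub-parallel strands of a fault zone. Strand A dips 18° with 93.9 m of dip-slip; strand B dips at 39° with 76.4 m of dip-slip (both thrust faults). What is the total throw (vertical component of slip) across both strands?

throw_A = 93.9 × sin(18°) = 29.02 m
throw_B = 76.4 × sin(39°) = 48.08 m
total = 29.02 + 48.08 = 77.1 m

77.1 m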